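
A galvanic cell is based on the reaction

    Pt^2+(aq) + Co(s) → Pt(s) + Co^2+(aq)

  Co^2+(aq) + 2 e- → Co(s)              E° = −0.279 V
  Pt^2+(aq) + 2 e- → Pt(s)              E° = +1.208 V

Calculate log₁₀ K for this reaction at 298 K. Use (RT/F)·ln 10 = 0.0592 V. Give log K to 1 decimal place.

log K = 50.2

The Pt²⁺/Pt couple is reduced (cathode); E°cell = +1.208 − (−0.279) = +1.487 V with n = 2.
At equilibrium E = 0, so log K = nE°cell / 0.0592 = (2)(+1.487) / 0.0592 = 50.2.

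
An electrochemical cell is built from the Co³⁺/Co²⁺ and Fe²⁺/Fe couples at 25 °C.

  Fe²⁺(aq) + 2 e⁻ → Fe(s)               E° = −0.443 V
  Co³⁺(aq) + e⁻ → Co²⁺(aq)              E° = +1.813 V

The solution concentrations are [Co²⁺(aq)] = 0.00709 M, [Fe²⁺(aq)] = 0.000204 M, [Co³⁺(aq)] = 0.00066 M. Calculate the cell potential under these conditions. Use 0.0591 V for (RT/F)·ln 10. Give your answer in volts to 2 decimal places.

+2.30 V

The Co³⁺/Co²⁺ couple has the more positive E°, so it is the cathode; Fe²⁺/Fe is the anode.
E°cell = +1.813 − (−0.443) = +2.256 V, with n = 2 electrons transferred.
Balancing gives 2 Co³⁺(aq) + Fe(s) → 2 Co²⁺(aq) + Fe²⁺(aq); hence Q = ([Co²⁺(aq)]^2·[Fe²⁺(aq)]) / [Co³⁺(aq)]^2 = 0.0235 (log Q = −1.628).
E = E° − (0.0591/n)·log Q = +2.256 − (0.0591/2)(−1.628) = +2.30 V.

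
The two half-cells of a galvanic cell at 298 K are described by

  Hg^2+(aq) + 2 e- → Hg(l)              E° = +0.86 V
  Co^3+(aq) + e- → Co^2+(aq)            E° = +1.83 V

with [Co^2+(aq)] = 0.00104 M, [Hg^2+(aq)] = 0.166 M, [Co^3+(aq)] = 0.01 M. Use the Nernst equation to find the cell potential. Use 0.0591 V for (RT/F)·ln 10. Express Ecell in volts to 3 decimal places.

+1.051 V

The Co³⁺/Co²⁺ couple has the more positive E°, so it is the cathode; Hg²⁺/Hg is the anode.
E°cell = E°cat − E°an = +1.83 − (+0.86) = +0.97 V; n = 2.
For the overall reaction 2 Co^3+(aq) + Hg(l) → 2 Co^2+(aq) + Hg^2+(aq), Q = ([Co^2+(aq)]^2·[Hg^2+(aq)]) / [Co^3+(aq)]^2 = 0.0018, giving log Q = −2.746.
Applying E = E° − (RT ln10/nF)·log Q gives +0.97 − (0.0591/2)(−2.746) = +1.051 V.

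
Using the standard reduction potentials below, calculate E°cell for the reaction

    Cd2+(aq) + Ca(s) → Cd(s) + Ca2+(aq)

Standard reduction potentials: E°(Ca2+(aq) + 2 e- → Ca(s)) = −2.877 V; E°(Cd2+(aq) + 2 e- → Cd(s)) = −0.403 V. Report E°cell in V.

+2.474 V

Cd2+(aq) gains electrons, so the Cd²⁺/Cd couple is the cathode; the Ca²⁺/Ca couple is the anode.
E°cell = E°(cathode) − E°(anode) = −0.403 − (−2.877) = +2.474 V.
The positive value indicates the reaction is spontaneous as written.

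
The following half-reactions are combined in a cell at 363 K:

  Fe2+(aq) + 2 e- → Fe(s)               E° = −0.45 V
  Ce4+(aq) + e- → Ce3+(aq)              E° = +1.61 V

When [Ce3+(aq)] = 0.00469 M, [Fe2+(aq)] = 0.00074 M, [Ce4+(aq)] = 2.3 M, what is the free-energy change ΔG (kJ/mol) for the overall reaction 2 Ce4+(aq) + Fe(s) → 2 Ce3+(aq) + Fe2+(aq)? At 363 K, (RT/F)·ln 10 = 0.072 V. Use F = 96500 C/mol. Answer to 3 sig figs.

−457 kJ/mol

The standard cell potential is +1.61 − (−0.45) = +2.06 V, with n = 2 electrons in the balanced equation.
Q = ([Ce3+(aq)]^2·[Fe2+(aq)]) / [Ce4+(aq)]^2 = 3.08×10^−9, so log Q = −8.512 and E = +2.06 − (0.072/2)(−8.512) = +2.3664 V.
Then ΔG = −nFE = −2 × 96500 × +2.3664 J/mol = −457 kJ/mol.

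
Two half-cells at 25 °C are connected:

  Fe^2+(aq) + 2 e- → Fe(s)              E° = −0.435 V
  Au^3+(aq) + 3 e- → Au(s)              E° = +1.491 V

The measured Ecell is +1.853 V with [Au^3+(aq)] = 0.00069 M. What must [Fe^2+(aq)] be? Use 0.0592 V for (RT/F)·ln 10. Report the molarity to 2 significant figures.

The Au³⁺/Au couple has the larger reduction potential, so it is the cathode: E°cell = +1.491 − (−0.435) = +1.926 V and n = 6.
Since E = E° − (0.0592/n)·log Q, log Q = n(E° − E)/0.0592 = 7.399.
The balanced reaction is 2 Au^3+(aq) + 3 Fe(s) → 2 Au(s) + 3 Fe^2+(aq), so Q = [Fe^2+(aq)]^3 / [Au^3+(aq)]^2.
Solving for the unknown gives log [Fe^2+(aq)] = 0.359, so [Fe^2+(aq)] ≈ 2.3 M.

2.3 M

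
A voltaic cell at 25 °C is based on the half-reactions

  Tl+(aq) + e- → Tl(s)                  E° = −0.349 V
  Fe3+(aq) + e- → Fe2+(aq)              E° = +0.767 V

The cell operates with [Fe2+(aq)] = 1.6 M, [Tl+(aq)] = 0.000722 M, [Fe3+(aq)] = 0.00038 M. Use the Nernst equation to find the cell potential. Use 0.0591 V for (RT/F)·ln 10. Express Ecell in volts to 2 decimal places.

+1.09 V

Fe³⁺/Fe²⁺ is reduced (cathode, E° = +0.767 V) and Tl⁺/Tl is oxidized (anode).
E°cell = E°cat − E°an = +0.767 − (−0.349) = +1.116 V; n = 1.
For the overall reaction Fe3+(aq) + Tl(s) → Fe2+(aq) + Tl+(aq), Q = ([Fe2+(aq)]·[Tl+(aq)]) / [Fe3+(aq)] = 3.04, giving log Q = 0.483.
By the Nernst equation, E = +1.116 − (0.0591/1)·(0.483) = +1.09 V.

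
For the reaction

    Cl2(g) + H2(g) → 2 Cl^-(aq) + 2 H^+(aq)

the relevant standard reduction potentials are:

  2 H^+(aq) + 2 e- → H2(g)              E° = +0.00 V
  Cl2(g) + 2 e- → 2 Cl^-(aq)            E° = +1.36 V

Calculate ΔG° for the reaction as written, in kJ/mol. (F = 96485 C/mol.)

In the reaction as written Cl2(g) is reduced, so the Cl₂/Cl⁻ couple is the cathode and 2H⁺/H₂ is the anode.
E°cell = +1.36 − (+0.00) = +1.36 V; balancing electrons gives n = 2.
ΔG° = −nFE°cell = −(2)(96485)(+1.36) J/mol = −262 kJ/mol.

−262 kJ/mol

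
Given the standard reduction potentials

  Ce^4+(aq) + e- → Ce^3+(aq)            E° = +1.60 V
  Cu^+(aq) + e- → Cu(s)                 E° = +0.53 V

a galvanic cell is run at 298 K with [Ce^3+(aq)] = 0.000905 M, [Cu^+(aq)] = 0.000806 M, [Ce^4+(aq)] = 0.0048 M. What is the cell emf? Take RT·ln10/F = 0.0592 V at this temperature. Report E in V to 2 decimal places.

The Ce⁴⁺/Ce³⁺ couple has the more positive E°, so it is the cathode; Cu⁺/Cu is the anode.
E°cell = +1.60 − (+0.53) = +1.07 V, with n = 1 electron transferred.
Balancing gives Ce^4+(aq) + Cu(s) → Ce^3+(aq) + Cu^+(aq); hence Q = ([Ce^3+(aq)]·[Cu^+(aq)]) / [Ce^4+(aq)] = 0.000152 (log Q = −3.818).
By the Nernst equation, E = +1.07 − (0.0592/1)·(−3.818) = +1.30 V.

+1.30 V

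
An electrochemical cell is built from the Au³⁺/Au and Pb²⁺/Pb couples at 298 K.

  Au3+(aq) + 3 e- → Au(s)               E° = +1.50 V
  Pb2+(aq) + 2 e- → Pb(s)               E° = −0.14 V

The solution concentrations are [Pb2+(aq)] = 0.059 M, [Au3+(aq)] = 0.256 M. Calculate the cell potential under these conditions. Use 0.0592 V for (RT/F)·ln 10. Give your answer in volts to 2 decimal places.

Since E°(Au³⁺/Au) > E°(Pb²⁺/Pb), Au³⁺/Au serves as the cathode.
E°cell = +1.50 − (−0.14) = +1.64 V, with n = 6 electrons transferred.
The balanced reaction is 2 Au3+(aq) + 3 Pb(s) → 2 Au(s) + 3 Pb2+(aq), so Q = [Pb2+(aq)]^3 / [Au3+(aq)]^2 = 0.00313 and log Q = −2.504.
By the Nernst equation, E = +1.64 − (0.0592/6)·(−2.504) = +1.66 V.

+1.66 V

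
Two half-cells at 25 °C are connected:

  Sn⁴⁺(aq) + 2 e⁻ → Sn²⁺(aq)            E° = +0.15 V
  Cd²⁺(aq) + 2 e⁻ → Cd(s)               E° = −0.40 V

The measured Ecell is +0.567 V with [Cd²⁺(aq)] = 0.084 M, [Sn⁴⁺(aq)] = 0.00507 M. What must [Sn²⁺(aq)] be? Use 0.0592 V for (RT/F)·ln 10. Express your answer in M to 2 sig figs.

Sn⁴⁺/Sn²⁺ is the cathode (higher E°); E°cell = +0.15 − (−0.40) = +0.55 V with n = 2.
Rearranging E = E° − (0.0592/n)·log Q gives log Q = 2(+0.55 − (+0.567))/0.0592 = −0.574.
Balancing electrons gives Sn⁴⁺(aq) + Cd(s) → Sn²⁺(aq) + Cd²⁺(aq); thus Q = ([Sn²⁺(aq)]·[Cd²⁺(aq)]) / [Sn⁴⁺(aq)].
Isolating [Sn²⁺(aq)] in Q = 10^{−0.574} yields log [Sn²⁺(aq)] = −1.793, i.e. 0.016 M.

0.016 M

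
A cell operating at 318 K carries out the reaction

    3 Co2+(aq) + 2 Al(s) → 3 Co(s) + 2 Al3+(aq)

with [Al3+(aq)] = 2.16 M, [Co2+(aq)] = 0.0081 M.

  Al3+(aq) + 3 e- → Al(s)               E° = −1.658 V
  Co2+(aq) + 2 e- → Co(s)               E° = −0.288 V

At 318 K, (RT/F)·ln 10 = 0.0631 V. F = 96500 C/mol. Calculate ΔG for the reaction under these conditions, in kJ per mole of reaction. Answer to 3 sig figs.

With Co²⁺/Co reduced at the cathode, E°cell = −0.288 − (−1.658) = +1.370 V and n = 6.
Q = [Al3+(aq)]^2 / [Co2+(aq)]^3 = 8.78×10^6, so log Q = 6.943 and E = +1.370 − (0.0631/6)(6.943) = +1.2970 V.
Finally ΔG = −nFE = −(6)(96500 C/mol)(+1.2970 V) = −751 kJ/mol.

−751 kJ/mol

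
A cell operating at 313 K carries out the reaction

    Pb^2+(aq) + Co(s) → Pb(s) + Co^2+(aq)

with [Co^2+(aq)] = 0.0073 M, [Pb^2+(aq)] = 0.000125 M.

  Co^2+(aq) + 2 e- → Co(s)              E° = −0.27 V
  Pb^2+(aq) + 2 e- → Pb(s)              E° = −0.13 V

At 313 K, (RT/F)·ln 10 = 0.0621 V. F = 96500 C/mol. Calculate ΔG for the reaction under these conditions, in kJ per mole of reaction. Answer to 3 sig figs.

E°cell = −0.13 − (−0.27) = +0.14 V; the balanced reaction transfers n = 2 electrons.
Q = [Co^2+(aq)] / [Pb^2+(aq)] = 58.4, so log Q = 1.766 and E = +0.14 − (0.0621/2)(1.766) = +0.0852 V.
Finally ΔG = −nFE = −(2)(96500 C/mol)(+0.0852 V) = −16.4 kJ/mol.

−16.4 kJ/mol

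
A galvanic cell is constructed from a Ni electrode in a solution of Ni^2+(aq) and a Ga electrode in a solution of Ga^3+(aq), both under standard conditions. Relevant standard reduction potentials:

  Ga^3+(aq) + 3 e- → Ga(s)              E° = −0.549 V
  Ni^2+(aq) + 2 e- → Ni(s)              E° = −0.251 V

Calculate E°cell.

Of the two couples in this cell, the one with the more positive reduction potential is reduced at the cathode: here that is Ni²⁺/Ni (−0.251 V); Ga³⁺/Ga (−0.549 V) is the anode.
E°cell = E°(cathode) − E°(anode) = −0.251 − (−0.549) = +0.298 V.

+0.298 V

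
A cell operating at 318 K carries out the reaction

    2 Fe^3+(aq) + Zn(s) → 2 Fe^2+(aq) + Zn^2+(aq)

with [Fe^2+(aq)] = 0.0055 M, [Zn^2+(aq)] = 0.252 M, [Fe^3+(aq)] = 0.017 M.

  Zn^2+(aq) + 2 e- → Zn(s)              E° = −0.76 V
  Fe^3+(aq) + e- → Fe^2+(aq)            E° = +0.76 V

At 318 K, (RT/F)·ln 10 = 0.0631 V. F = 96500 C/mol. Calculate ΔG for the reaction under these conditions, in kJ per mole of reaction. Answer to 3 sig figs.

The standard cell potential is +0.76 − (−0.76) = +1.52 V, with n = 2 electrons in the balanced equation.
Here Q = ([Fe^2+(aq)]^2·[Zn^2+(aq)]) / [Fe^3+(aq)]^2 = 0.0264 (log Q = −1.579), giving E = +1.52 − (0.0631/2)·(−1.579) = +1.5698 V.
Finally ΔG = −nFE = −(2)(96500 C/mol)(+1.5698 V) = −303 kJ/mol.

−303 kJ/mol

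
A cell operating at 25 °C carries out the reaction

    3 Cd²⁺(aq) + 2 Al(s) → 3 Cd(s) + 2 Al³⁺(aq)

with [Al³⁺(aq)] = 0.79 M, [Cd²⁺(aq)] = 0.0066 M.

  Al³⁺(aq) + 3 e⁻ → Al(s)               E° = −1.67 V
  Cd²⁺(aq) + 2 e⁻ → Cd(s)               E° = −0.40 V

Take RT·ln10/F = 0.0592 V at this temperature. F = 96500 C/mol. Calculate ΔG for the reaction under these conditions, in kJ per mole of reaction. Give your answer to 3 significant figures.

With Cd²⁺/Cd reduced at the cathode, E°cell = −0.40 − (−1.67) = +1.27 V and n = 6.
The reaction quotient is [Al³⁺(aq)]^2 / [Cd²⁺(aq)]^3 = 2.17×10^6; by Nernst, E = +1.27 − (0.0592/6)(6.337) = +1.2075 V.
Finally ΔG = −nFE = −(6)(96500 C/mol)(+1.2075 V) = −699 kJ/mol.

−699 kJ/mol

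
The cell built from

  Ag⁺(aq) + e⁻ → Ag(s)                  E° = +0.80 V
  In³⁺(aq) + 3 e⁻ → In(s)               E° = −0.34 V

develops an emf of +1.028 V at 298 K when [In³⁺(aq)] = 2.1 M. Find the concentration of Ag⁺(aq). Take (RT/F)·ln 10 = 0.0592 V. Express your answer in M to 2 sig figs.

0.016 M

Ag⁺/Ag is the cathode (higher E°); E°cell = +0.80 − (−0.34) = +1.14 V with n = 3.
Since E = E° − (0.0592/n)·log Q, log Q = n(E° − E)/0.0592 = 5.676.
The balanced reaction is 3 Ag⁺(aq) + In(s) → 3 Ag(s) + In³⁺(aq), so Q = [In³⁺(aq)] / [Ag⁺(aq)]^3.
Solving for the unknown gives log [Ag⁺(aq)] = −1.785, so [Ag⁺(aq)] ≈ 0.016 M.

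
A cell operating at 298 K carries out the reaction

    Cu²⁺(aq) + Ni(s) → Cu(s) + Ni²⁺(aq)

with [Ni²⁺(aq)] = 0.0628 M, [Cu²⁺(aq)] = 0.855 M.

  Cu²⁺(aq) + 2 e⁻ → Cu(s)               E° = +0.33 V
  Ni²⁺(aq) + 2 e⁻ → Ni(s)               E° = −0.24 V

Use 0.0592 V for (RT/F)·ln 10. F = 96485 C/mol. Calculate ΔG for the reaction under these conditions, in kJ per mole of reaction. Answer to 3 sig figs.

−116 kJ/mol

With Cu²⁺/Cu reduced at the cathode, E°cell = +0.33 − (−0.24) = +0.57 V and n = 2.
Here Q = [Ni²⁺(aq)] / [Cu²⁺(aq)] = 0.0735 (log Q = −1.134), giving E = +0.57 − (0.0592/2)·(−1.134) = +0.6036 V.
ΔG = −nFE = −(2)(96485)(+0.6036) J/mol = −116 kJ/mol.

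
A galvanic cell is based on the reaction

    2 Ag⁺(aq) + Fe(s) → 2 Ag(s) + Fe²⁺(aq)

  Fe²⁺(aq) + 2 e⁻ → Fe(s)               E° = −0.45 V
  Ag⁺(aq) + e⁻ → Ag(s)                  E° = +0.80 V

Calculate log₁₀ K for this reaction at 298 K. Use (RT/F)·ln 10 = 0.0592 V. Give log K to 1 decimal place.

The Ag⁺/Ag couple is reduced (cathode); E°cell = +0.80 − (−0.45) = +1.25 V with n = 2.
At equilibrium E = 0, so log K = nE°cell / 0.0592 = (2)(+1.25) / 0.0592 = 42.2.

log K = 42.2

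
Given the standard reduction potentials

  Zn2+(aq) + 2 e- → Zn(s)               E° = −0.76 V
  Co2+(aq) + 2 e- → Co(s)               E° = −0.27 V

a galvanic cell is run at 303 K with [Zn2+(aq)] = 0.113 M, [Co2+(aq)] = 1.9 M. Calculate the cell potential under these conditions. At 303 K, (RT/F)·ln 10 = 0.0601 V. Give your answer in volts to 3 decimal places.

Since E°(Co²⁺/Co) > E°(Zn²⁺/Zn), Co²⁺/Co serves as the cathode.
E°cell = E°cat − E°an = −0.27 − (−0.76) = +0.49 V; n = 2.
The balanced reaction is Co2+(aq) + Zn(s) → Co(s) + Zn2+(aq), so Q = [Zn2+(aq)] / [Co2+(aq)] = 0.0595 and log Q = −1.226.
By the Nernst equation, E = +0.49 − (0.0601/2)·(−1.226) = +0.527 V.

+0.527 V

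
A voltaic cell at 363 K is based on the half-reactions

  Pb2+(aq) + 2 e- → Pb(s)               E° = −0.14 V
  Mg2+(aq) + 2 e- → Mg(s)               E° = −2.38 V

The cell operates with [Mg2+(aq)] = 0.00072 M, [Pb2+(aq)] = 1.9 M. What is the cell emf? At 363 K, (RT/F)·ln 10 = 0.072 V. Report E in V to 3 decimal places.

+2.363 V

The Pb²⁺/Pb couple has the more positive E°, so it is the cathode; Mg²⁺/Mg is the anode.
E°cell = E°cat − E°an = −0.14 − (−2.38) = +2.24 V; n = 2.
For the overall reaction Pb2+(aq) + Mg(s) → Pb(s) + Mg2+(aq), Q = [Mg2+(aq)] / [Pb2+(aq)] = 0.000379, giving log Q = −3.421.
E = E° − (0.072/n)·log Q = +2.24 − (0.072/2)(−3.421) = +2.363 V.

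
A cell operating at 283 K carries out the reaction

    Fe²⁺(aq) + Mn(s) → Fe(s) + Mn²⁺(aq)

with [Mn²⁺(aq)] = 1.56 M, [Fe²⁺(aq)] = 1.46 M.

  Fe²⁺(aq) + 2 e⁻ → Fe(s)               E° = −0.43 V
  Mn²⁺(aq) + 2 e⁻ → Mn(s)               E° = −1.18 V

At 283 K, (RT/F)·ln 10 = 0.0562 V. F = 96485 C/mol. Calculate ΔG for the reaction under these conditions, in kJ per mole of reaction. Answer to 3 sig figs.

With Fe²⁺/Fe reduced at the cathode, E°cell = −0.43 − (−1.18) = +0.75 V and n = 2.
Q = [Mn²⁺(aq)] / [Fe²⁺(aq)] = 1.07, so log Q = 0.029 and E = +0.75 − (0.0562/2)(0.029) = +0.7492 V.
ΔG = −nFE = −(2)(96485)(+0.7492) J/mol = −145 kJ/mol.

−145 kJ/mol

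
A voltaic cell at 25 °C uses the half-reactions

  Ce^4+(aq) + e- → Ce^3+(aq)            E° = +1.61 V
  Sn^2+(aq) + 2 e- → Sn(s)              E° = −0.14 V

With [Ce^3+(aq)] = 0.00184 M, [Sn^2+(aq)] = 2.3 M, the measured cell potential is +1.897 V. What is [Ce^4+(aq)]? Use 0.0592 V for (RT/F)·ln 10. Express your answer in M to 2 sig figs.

0.85 M

With Ce⁴⁺/Ce³⁺ at the cathode and Sn²⁺/Sn at the anode, E°cell = +1.61 − (−0.14) = +1.75 V (n = 2).
From the Nernst equation, log Q = n(E° − E)/0.0592 = 2·(+1.75 − (+1.897))/0.0592 = −4.966.
For 2 Ce^4+(aq) + Sn(s) → 2 Ce^3+(aq) + Sn^2+(aq), the reaction quotient is Q = ([Ce^3+(aq)]^2·[Sn^2+(aq)]) / [Ce^4+(aq)]^2.
Solving for the unknown gives log [Ce^4+(aq)] = −0.071, so [Ce^4+(aq)] ≈ 0.85 M.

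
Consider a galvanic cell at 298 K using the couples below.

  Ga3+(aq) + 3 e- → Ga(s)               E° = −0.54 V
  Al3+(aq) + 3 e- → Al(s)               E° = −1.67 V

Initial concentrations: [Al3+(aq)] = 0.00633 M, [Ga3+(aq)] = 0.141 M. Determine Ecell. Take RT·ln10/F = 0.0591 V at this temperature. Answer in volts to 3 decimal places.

The Ga³⁺/Ga couple has the more positive E°, so it is the cathode; Al³⁺/Al is the anode.
E°cell = −0.54 − (−1.67) = +1.13 V, with n = 3 electrons transferred.
For the overall reaction Ga3+(aq) + Al(s) → Ga(s) + Al3+(aq), Q = [Al3+(aq)] / [Ga3+(aq)] = 0.0449, giving log Q = −1.348.
Applying E = E° − (RT ln10/nF)·log Q gives +1.13 − (0.0591/3)(−1.348) = +1.157 V.

+1.157 V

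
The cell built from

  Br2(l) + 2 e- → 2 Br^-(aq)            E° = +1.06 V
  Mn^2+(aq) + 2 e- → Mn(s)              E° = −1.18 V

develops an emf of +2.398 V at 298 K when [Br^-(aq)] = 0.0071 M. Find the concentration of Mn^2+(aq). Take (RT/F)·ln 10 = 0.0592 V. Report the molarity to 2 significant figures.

The Br₂/Br⁻ couple has the larger reduction potential, so it is the cathode: E°cell = +1.06 − (−1.18) = +2.24 V and n = 2.
From the Nernst equation, log Q = n(E° − E)/0.0592 = 2·(+2.24 − (+2.398))/0.0592 = −5.338.
The balanced reaction is Br2(l) + Mn(s) → 2 Br^-(aq) + Mn^2+(aq), so Q = [Br^-(aq)]^2·[Mn^2+(aq)].
Substituting the known concentrations and solving, log [Mn^2+(aq)] = −1.041 and [Mn^2+(aq)] = 0.091 M.

0.091 M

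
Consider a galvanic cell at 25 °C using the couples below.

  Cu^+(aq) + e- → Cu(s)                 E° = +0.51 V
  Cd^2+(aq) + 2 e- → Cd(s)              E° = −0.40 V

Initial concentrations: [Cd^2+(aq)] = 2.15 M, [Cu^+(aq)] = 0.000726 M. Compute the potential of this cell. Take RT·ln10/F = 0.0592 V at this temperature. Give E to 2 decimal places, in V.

The Cu⁺/Cu couple has the more positive E°, so it is the cathode; Cd²⁺/Cd is the anode.
E°cell = E°cat − E°an = +0.51 − (−0.40) = +0.91 V; n = 2.
Balancing gives 2 Cu^+(aq) + Cd(s) → 2 Cu(s) + Cd^2+(aq); hence Q = [Cd^2+(aq)] / [Cu^+(aq)]^2 = 4.08×10^6 (log Q = 6.611).
Applying E = E° − (RT ln10/nF)·log Q gives +0.91 − (0.0592/2)(6.611) = +0.71 V.

+0.71 V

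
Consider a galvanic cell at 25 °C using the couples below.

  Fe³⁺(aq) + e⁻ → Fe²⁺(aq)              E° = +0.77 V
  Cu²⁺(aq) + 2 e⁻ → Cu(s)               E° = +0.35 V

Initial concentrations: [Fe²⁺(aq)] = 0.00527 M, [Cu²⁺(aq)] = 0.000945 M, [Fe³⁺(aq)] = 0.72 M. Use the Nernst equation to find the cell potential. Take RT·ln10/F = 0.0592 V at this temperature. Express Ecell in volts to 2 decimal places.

+0.64 V

The Fe³⁺/Fe²⁺ couple has the more positive E°, so it is the cathode; Cu²⁺/Cu is the anode.
E°cell = E°cat − E°an = +0.77 − (+0.35) = +0.42 V; n = 2.
For the overall reaction 2 Fe³⁺(aq) + Cu(s) → 2 Fe²⁺(aq) + Cu²⁺(aq), Q = ([Fe²⁺(aq)]^2·[Cu²⁺(aq)]) / [Fe³⁺(aq)]^2 = 5.06×10^−8, giving log Q = −7.296.
E = E° − (0.0592/n)·log Q = +0.42 − (0.0592/2)(−7.296) = +0.64 V.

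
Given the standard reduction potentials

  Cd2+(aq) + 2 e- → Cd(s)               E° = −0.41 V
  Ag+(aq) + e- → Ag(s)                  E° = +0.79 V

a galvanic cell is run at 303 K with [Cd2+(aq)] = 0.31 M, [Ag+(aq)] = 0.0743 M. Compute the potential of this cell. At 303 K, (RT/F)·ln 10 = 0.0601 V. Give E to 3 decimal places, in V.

Ag⁺/Ag is reduced (cathode, E° = +0.79 V) and Cd²⁺/Cd is oxidized (anode).
E°cell = +0.79 − (−0.41) = +1.20 V, with n = 2 electrons transferred.
For the overall reaction 2 Ag+(aq) + Cd(s) → 2 Ag(s) + Cd2+(aq), Q = [Cd2+(aq)] / [Ag+(aq)]^2 = 56.2, giving log Q = 1.749.
Applying E = E° − (RT ln10/nF)·log Q gives +1.20 − (0.0601/2)(1.749) = +1.147 V.

+1.147 V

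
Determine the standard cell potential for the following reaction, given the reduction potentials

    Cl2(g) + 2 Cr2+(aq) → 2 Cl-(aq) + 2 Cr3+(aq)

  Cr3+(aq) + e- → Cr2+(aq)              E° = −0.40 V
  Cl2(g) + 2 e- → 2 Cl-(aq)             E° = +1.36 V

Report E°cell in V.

+1.76 V

In the reaction as written, Cl2(g) is reduced (cathode) and Cr3+(aq) is produced by oxidation at the anode.
E°cell = E°(cathode) − E°(anode) = +1.36 − (−0.40) = +1.76 V.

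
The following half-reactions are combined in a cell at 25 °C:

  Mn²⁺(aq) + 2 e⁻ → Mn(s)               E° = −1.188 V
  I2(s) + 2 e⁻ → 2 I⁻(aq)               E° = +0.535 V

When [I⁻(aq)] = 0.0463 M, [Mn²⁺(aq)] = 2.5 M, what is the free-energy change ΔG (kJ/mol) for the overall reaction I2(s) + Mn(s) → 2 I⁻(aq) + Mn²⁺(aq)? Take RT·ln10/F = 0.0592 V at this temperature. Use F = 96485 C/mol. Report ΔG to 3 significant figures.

The standard cell potential is +0.535 − (−1.188) = +1.723 V, with n = 2 electrons in the balanced equation.
Here Q = [I⁻(aq)]^2·[Mn²⁺(aq)] = 0.00536 (log Q = −2.271), giving E = +1.723 − (0.0592/2)·(−2.271) = +1.7902 V.
Then ΔG = −nFE = −2 × 96485 × +1.7902 J/mol = −345 kJ/mol.

−345 kJ/mol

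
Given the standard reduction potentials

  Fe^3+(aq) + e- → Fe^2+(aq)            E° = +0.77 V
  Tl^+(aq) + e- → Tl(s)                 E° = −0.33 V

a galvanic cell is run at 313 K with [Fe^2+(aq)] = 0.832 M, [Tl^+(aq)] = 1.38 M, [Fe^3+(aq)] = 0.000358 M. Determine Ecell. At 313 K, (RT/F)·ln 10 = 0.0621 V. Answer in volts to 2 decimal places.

+0.88 V

Since E°(Fe³⁺/Fe²⁺) > E°(Tl⁺/Tl), Fe³⁺/Fe²⁺ serves as the cathode.
The standard potential is +0.77 − (−0.33) = +1.10 V and the balanced reaction transfers n = 1 electron.
For the overall reaction Fe^3+(aq) + Tl(s) → Fe^2+(aq) + Tl^+(aq), Q = ([Fe^2+(aq)]·[Tl^+(aq)]) / [Fe^3+(aq)] = 3.21×10^3, giving log Q = 3.506.
E = E° − (0.0621/n)·log Q = +1.10 − (0.0621/1)(3.506) = +0.88 V.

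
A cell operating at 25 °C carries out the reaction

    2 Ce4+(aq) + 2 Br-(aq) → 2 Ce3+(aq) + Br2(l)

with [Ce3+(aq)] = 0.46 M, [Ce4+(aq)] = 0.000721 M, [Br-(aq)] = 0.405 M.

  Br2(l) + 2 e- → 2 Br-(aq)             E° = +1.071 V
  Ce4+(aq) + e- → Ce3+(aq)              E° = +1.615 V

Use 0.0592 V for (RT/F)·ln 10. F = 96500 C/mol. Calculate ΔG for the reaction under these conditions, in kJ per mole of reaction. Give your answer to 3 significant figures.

−68.5 kJ/mol

With Ce⁴⁺/Ce³⁺ reduced at the cathode, E°cell = +1.615 − (+1.071) = +0.544 V and n = 2.
Q = [Ce3+(aq)]^2 / ([Ce4+(aq)]^2·[Br-(aq)]^2) = 2.48×10^6, so log Q = 6.395 and E = +0.544 − (0.0592/2)(6.395) = +0.3547 V.
Then ΔG = −nFE = −2 × 96500 × +0.3547 J/mol = −68.5 kJ/mol.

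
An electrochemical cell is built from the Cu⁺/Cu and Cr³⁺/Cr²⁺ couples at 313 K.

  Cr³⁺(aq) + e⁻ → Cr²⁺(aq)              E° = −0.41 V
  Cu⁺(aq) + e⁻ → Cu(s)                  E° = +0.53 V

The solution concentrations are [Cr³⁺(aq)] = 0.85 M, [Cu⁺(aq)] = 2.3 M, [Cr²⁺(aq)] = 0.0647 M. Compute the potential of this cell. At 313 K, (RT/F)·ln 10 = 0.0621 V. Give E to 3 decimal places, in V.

+0.893 V

Since E°(Cu⁺/Cu) > E°(Cr³⁺/Cr²⁺), Cu⁺/Cu serves as the cathode.
E°cell = +0.53 − (−0.41) = +0.94 V, with n = 1 electron transferred.
Balancing gives Cu⁺(aq) + Cr²⁺(aq) → Cu(s) + Cr³⁺(aq); hence Q = [Cr³⁺(aq)] / ([Cu⁺(aq)]·[Cr²⁺(aq)]) = 5.71 (log Q = 0.757).
Applying E = E° − (RT ln10/nF)·log Q gives +0.94 − (0.0621/1)(0.757) = +0.893 V.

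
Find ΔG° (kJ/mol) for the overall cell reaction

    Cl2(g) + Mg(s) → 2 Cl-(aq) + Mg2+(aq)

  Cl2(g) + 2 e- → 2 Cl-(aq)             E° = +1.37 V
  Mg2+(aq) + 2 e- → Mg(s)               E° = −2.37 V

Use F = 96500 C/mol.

−722 kJ/mol

In the reaction as written Cl2(g) is reduced, so the Cl₂/Cl⁻ couple is the cathode and Mg²⁺/Mg is the anode.
E°cell = +1.37 − (−2.37) = +3.74 V; balancing electrons gives n = 2.
ΔG° = −nFE°cell = −(2)(96500)(+3.74) J/mol = −722 kJ/mol.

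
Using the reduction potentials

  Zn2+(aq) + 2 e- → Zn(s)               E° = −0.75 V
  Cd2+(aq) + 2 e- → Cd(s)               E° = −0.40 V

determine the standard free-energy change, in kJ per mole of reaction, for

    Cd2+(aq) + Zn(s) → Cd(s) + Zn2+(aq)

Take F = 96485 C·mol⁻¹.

In the reaction as written Cd2+(aq) is reduced, so the Cd²⁺/Cd couple is the cathode and Zn²⁺/Zn is the anode.
E°cell = −0.40 − (−0.75) = +0.35 V; balancing electrons gives n = 2.
ΔG° = −nFE°cell = −(2)(96485)(+0.35) J/mol = −67.5 kJ/mol.

−67.5 kJ/mol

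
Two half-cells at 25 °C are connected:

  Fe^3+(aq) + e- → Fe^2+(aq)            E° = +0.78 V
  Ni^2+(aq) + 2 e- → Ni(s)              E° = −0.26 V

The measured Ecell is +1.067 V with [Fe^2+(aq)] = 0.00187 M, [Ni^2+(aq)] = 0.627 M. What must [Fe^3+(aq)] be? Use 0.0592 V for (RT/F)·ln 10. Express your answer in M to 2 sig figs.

0.0042 M

With Fe³⁺/Fe²⁺ at the cathode and Ni²⁺/Ni at the anode, E°cell = +0.78 − (−0.26) = +1.04 V (n = 2).
From the Nernst equation, log Q = n(E° − E)/0.0592 = 2·(+1.04 − (+1.067))/0.0592 = −0.912.
For 2 Fe^3+(aq) + Ni(s) → 2 Fe^2+(aq) + Ni^2+(aq), the reaction quotient is Q = ([Fe^2+(aq)]^2·[Ni^2+(aq)]) / [Fe^3+(aq)]^2.
Isolating [Fe^3+(aq)] in Q = 10^{−0.912} yields log [Fe^3+(aq)] = −2.374, i.e. 0.0042 M.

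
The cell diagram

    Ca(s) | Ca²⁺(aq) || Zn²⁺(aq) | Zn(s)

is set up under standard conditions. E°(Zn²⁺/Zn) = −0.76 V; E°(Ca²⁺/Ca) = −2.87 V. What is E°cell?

By convention the left-hand electrode in cell notation is the anode (oxidation) and the right-hand electrode is the cathode (reduction).
E°cell = E°(right) − E°(left) = −0.76 − (−2.87) = +2.11 V.

+2.11 V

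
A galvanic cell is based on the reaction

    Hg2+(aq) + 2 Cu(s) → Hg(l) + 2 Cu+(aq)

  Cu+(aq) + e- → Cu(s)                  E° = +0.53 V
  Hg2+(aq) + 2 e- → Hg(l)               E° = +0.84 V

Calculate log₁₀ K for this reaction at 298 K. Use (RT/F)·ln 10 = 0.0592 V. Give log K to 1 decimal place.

log K = 10.5

The Hg²⁺/Hg couple is reduced (cathode); E°cell = +0.84 − (+0.53) = +0.31 V with n = 2.
At equilibrium E = 0, so log K = nE°cell / 0.0592 = (2)(+0.31) / 0.0592 = 10.5.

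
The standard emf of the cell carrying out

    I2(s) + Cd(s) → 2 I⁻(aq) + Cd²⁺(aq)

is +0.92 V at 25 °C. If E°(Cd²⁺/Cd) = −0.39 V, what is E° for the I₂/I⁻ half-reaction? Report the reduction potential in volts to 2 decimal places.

In the reaction as written the I₂/I⁻ couple is reduced (cathode) and Cd²⁺/Cd is oxidized (anode), so E°cell = E°(I₂/I⁻) − E°(Cd²⁺/Cd).
E°(I₂/I⁻) = E°cell + E°(anode) = +0.92 + (−0.39) = +0.53 V.

+0.53 V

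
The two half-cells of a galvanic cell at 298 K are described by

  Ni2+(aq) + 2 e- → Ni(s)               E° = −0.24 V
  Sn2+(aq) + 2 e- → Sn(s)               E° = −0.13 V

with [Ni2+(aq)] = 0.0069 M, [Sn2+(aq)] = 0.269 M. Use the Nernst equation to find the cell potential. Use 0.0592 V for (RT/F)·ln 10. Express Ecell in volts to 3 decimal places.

Sn²⁺/Sn is reduced (cathode, E° = −0.13 V) and Ni²⁺/Ni is oxidized (anode).
E°cell = E°cat − E°an = −0.13 − (−0.24) = +0.11 V; n = 2.
Balancing gives Sn2+(aq) + Ni(s) → Sn(s) + Ni2+(aq); hence Q = [Ni2+(aq)] / [Sn2+(aq)] = 0.0257 (log Q = −1.591).
Applying E = E° − (RT ln10/nF)·log Q gives +0.11 − (0.0592/2)(−1.591) = +0.157 V.

+0.157 V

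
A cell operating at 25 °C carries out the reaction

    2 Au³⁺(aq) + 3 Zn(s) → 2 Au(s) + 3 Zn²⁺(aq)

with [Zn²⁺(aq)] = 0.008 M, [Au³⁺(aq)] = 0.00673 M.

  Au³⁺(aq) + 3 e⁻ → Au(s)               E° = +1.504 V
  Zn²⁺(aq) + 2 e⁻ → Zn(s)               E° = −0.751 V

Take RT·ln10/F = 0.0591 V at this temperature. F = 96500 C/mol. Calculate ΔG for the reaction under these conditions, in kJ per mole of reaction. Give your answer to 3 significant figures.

The standard cell potential is +1.504 − (−0.751) = +2.255 V, with n = 6 electrons in the balanced equation.
Q = [Zn²⁺(aq)]^3 / [Au³⁺(aq)]^2 = 0.0113, so log Q = −1.947 and E = +2.255 − (0.0591/6)(−1.947) = +2.2742 V.
ΔG = −nFE = −(6)(96500)(+2.2742) J/mol = −1320 kJ/mol.

−1320 kJ/mol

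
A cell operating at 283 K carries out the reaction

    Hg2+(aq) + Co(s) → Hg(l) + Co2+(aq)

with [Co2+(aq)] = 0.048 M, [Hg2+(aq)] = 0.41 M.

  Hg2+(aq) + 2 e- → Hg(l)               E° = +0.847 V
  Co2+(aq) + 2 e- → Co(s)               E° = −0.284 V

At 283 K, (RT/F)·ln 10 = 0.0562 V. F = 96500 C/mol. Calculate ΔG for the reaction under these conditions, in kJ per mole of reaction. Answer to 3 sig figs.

E°cell = +0.847 − (−0.284) = +1.131 V; the balanced reaction transfers n = 2 electrons.
The reaction quotient is [Co2+(aq)] / [Hg2+(aq)] = 0.117; by Nernst, E = +1.131 − (0.0562/2)(−0.932) = +1.1572 V.
Finally ΔG = −nFE = −(2)(96500 C/mol)(+1.1572 V) = −223 kJ/mol.

−223 kJ/mol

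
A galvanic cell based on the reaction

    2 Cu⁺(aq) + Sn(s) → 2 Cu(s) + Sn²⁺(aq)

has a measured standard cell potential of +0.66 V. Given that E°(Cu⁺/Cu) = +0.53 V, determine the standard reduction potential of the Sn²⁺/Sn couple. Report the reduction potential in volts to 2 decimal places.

−0.13 V

In the reaction as written the Cu⁺/Cu couple is reduced (cathode) and Sn²⁺/Sn is oxidized (anode), so E°cell = E°(Cu⁺/Cu) − E°(Sn²⁺/Sn).
E°(Sn²⁺/Sn) = E°(cathode) − E°cell = +0.53 − (+0.66) = −0.13 V.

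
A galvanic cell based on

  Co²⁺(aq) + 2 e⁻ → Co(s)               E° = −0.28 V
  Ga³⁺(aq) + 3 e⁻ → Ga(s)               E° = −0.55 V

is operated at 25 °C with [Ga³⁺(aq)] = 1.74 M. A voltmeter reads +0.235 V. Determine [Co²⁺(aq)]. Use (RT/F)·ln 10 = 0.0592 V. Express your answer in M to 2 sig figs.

With Co²⁺/Co at the cathode and Ga³⁺/Ga at the anode, E°cell = −0.28 − (−0.55) = +0.27 V (n = 6).
From the Nernst equation, log Q = n(E° − E)/0.0592 = 6·(+0.27 − (+0.235))/0.0592 = 3.547.
The balanced reaction is 3 Co²⁺(aq) + 2 Ga(s) → 3 Co(s) + 2 Ga³⁺(aq), so Q = [Ga³⁺(aq)]^2 / [Co²⁺(aq)]^3.
Substituting the known concentrations and solving, log [Co²⁺(aq)] = −1.022 and [Co²⁺(aq)] = 0.095 M.

0.095 M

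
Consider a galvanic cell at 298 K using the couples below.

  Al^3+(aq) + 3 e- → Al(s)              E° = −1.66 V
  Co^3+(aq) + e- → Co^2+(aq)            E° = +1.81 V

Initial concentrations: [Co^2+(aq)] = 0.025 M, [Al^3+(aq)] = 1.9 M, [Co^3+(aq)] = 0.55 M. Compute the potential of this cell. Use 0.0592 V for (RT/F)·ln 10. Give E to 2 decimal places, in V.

+3.54 V

Since E°(Co³⁺/Co²⁺) > E°(Al³⁺/Al), Co³⁺/Co²⁺ serves as the cathode.
E°cell = E°cat − E°an = +1.81 − (−1.66) = +3.47 V; n = 3.
The balanced reaction is 3 Co^3+(aq) + Al(s) → 3 Co^2+(aq) + Al^3+(aq), so Q = ([Co^2+(aq)]^3·[Al^3+(aq)]) / [Co^3+(aq)]^3 = 0.000178 and log Q = −3.749.
By the Nernst equation, E = +3.47 − (0.0592/3)·(−3.749) = +3.54 V.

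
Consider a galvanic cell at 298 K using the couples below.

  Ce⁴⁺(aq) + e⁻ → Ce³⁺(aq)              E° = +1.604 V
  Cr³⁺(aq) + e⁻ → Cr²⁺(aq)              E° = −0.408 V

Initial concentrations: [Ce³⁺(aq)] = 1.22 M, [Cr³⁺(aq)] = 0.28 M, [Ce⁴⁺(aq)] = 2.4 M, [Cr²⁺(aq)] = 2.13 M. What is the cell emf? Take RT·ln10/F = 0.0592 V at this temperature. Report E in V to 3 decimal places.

+2.082 V

Ce⁴⁺/Ce³⁺ is reduced (cathode, E° = +1.604 V) and Cr³⁺/Cr²⁺ is oxidized (anode).
E°cell = E°cat − E°an = +1.604 − (−0.408) = +2.012 V; n = 1.
Balancing gives Ce⁴⁺(aq) + Cr²⁺(aq) → Ce³⁺(aq) + Cr³⁺(aq); hence Q = ([Ce³⁺(aq)]·[Cr³⁺(aq)]) / ([Ce⁴⁺(aq)]·[Cr²⁺(aq)]) = 0.0668 (log Q = −1.175).
By the Nernst equation, E = +2.012 − (0.0592/1)·(−1.175) = +2.082 V.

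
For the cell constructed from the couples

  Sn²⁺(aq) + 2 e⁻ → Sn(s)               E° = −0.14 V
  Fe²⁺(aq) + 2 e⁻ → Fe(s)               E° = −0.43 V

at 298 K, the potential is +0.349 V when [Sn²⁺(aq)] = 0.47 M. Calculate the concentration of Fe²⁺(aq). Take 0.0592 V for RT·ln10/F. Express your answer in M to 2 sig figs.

Sn²⁺/Sn is the cathode (higher E°); E°cell = −0.14 − (−0.43) = +0.29 V with n = 2.
Rearranging E = E° − (0.0592/n)·log Q gives log Q = 2(+0.29 − (+0.349))/0.0592 = −1.993.
For Sn²⁺(aq) + Fe(s) → Sn(s) + Fe²⁺(aq), the reaction quotient is Q = [Fe²⁺(aq)] / [Sn²⁺(aq)].
Isolating [Fe²⁺(aq)] in Q = 10^{−1.993} yields log [Fe²⁺(aq)] = −2.321, i.e. 0.0048 M.

0.0048 M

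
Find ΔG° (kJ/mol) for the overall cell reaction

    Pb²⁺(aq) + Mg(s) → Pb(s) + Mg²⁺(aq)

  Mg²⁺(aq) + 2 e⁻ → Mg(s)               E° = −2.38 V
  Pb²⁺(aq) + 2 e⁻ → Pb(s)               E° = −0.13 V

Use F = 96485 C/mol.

In the reaction as written Pb²⁺(aq) is reduced, so the Pb²⁺/Pb couple is the cathode and Mg²⁺/Mg is the anode.
E°cell = −0.13 − (−2.38) = +2.25 V; balancing electrons gives n = 2.
ΔG° = −nFE°cell = −(2)(96485)(+2.25) J/mol = −434 kJ/mol.

−434 kJ/mol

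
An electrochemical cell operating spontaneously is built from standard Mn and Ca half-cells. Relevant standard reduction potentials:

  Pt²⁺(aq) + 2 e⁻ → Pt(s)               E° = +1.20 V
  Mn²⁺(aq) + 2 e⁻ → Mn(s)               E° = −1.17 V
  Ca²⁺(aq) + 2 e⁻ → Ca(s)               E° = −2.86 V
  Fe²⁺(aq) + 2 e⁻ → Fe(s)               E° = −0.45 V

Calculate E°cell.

The Mn²⁺/Mn couple has the higher E°, so Mn ion is reduced (cathode) and Ca is oxidized (anode).
E°cell = E°(cathode) − E°(anode) = −1.17 − (−2.86) = +1.69 V.

+1.69 V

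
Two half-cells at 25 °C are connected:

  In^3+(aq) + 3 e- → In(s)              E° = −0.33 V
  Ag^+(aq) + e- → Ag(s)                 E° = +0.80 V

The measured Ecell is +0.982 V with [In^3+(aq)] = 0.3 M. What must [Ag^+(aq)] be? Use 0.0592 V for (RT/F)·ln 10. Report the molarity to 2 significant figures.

Ag⁺/Ag is the cathode (higher E°); E°cell = +0.80 − (−0.33) = +1.13 V with n = 3.
Since E = E° − (0.0592/n)·log Q, log Q = n(E° − E)/0.0592 = 7.500.
The balanced reaction is 3 Ag^+(aq) + In(s) → 3 Ag(s) + In^3+(aq), so Q = [In^3+(aq)] / [Ag^+(aq)]^3.
Solving for the unknown gives log [Ag^+(aq)] = −2.674, so [Ag^+(aq)] ≈ 0.0021 M.

0.0021 M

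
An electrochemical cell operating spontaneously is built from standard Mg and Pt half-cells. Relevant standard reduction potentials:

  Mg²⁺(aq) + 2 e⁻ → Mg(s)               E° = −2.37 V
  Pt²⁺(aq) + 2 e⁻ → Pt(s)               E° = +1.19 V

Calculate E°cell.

+3.56 V

The Pt²⁺/Pt couple has the higher E°, so Pt ion is reduced (cathode) and Mg is oxidized (anode).
E°cell = E°(cathode) − E°(anode) = +1.19 − (−2.37) = +3.56 V.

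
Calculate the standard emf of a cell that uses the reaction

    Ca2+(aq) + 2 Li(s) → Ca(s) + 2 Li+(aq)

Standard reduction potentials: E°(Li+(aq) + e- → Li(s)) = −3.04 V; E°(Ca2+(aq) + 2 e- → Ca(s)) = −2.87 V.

In the reaction as written, Ca2+(aq) is reduced (cathode) and Li+(aq) is produced by oxidation at the anode.
E°cell = E°(cathode) − E°(anode) = −2.87 − (−3.04) = +0.17 V.

+0.17 V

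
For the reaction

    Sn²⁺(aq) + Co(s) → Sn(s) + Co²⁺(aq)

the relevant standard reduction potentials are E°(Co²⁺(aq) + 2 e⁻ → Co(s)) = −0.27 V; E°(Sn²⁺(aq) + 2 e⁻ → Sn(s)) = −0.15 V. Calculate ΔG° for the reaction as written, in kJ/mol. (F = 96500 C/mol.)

−23.2 kJ/mol

In the reaction as written Sn²⁺(aq) is reduced, so the Sn²⁺/Sn couple is the cathode and Co²⁺/Co is the anode.
E°cell = −0.15 − (−0.27) = +0.12 V; balancing electrons gives n = 2.
ΔG° = −nFE°cell = −(2)(96500)(+0.12) J/mol = −23.2 kJ/mol.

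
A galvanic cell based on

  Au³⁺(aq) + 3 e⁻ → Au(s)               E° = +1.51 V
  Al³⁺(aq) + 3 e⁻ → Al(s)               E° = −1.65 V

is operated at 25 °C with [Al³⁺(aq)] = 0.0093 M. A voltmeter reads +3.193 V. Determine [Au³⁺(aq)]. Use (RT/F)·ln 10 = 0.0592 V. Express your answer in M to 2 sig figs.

The Au³⁺/Au couple has the larger reduction potential, so it is the cathode: E°cell = +1.51 − (−1.65) = +3.16 V and n = 3.
Rearranging E = E° − (0.0592/n)·log Q gives log Q = 3(+3.16 − (+3.193))/0.0592 = −1.672.
Balancing electrons gives Au³⁺(aq) + Al(s) → Au(s) + Al³⁺(aq); thus Q = [Al³⁺(aq)] / [Au³⁺(aq)].
Solving for the unknown gives log [Au³⁺(aq)] = −0.360, so [Au³⁺(aq)] ≈ 0.44 M.

0.44 M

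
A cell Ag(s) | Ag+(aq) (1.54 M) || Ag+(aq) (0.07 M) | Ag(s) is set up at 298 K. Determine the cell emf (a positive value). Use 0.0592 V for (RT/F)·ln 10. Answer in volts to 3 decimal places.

0.079 V

For a concentration cell E°cell = 0, since both electrodes use the same couple.
The compartment with the higher Ag+(aq) concentration (1.54 M) acts as the cathode; ions are reduced there and produced at the dilute (0.07 M) anode.
With n = 1, Ecell = −(0.0592/1)·log([dilute]/[conc]) = −(0.0592/1)·log(0.07/1.54) = +0.079 V.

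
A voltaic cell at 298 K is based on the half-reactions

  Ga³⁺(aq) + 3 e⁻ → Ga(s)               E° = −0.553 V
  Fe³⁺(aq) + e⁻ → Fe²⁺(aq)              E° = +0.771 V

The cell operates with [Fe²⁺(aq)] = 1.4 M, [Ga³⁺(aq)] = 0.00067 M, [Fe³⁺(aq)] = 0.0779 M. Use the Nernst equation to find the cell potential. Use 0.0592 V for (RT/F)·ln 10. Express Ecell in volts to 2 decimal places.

+1.31 V

Since E°(Fe³⁺/Fe²⁺) > E°(Ga³⁺/Ga), Fe³⁺/Fe²⁺ serves as the cathode.
The standard potential is +0.771 − (−0.553) = +1.324 V and the balanced reaction transfers n = 3 electrons.
The balanced reaction is 3 Fe³⁺(aq) + Ga(s) → 3 Fe²⁺(aq) + Ga³⁺(aq), so Q = ([Fe²⁺(aq)]^3·[Ga³⁺(aq)]) / [Fe³⁺(aq)]^3 = 3.89 and log Q = 0.590.
Applying E = E° − (RT ln10/nF)·log Q gives +1.324 − (0.0592/3)(0.590) = +1.31 V.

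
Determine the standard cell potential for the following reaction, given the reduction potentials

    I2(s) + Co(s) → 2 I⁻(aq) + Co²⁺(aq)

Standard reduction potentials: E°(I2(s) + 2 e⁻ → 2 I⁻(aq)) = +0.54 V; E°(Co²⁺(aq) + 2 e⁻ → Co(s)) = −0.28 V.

I2(s) gains electrons, so the I₂/I⁻ couple is the cathode; the Co²⁺/Co couple is the anode.
E°cell = E°(cathode) − E°(anode) = +0.54 − (−0.28) = +0.82 V.
The positive value indicates the reaction is spontaneous as written.

+0.82 V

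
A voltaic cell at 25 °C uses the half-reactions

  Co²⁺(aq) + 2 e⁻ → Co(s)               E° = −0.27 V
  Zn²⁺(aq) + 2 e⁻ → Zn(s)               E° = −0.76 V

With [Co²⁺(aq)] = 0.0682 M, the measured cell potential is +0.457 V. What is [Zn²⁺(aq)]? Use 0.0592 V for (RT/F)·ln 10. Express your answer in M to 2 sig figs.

With Co²⁺/Co at the cathode and Zn²⁺/Zn at the anode, E°cell = −0.27 − (−0.76) = +0.49 V (n = 2).
From the Nernst equation, log Q = n(E° − E)/0.0592 = 2·(+0.49 − (+0.457))/0.0592 = 1.115.
The balanced reaction is Co²⁺(aq) + Zn(s) → Co(s) + Zn²⁺(aq), so Q = [Zn²⁺(aq)] / [Co²⁺(aq)].
Isolating [Zn²⁺(aq)] in Q = 10^{1.115} yields log [Zn²⁺(aq)] = −0.051, i.e. 0.89 M.

0.89 M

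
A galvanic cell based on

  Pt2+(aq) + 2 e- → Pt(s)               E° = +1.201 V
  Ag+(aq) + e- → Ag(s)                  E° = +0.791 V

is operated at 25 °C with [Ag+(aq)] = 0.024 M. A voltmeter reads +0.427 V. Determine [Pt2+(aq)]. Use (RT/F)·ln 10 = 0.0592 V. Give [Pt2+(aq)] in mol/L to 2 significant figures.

0.0022 M

With Pt²⁺/Pt at the cathode and Ag⁺/Ag at the anode, E°cell = +1.201 − (+0.791) = +0.410 V (n = 2).
From the Nernst equation, log Q = n(E° − E)/0.0592 = 2·(+0.410 − (+0.427))/0.0592 = −0.574.
Balancing electrons gives Pt2+(aq) + 2 Ag(s) → Pt(s) + 2 Ag+(aq); thus Q = [Ag+(aq)]^2 / [Pt2+(aq)].
Solving for the unknown gives log [Pt2+(aq)] = −2.666, so [Pt2+(aq)] ≈ 0.0022 M.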